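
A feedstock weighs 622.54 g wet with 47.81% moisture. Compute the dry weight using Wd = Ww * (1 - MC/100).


Wd = Ww * (1 - MC/100)
= 622.54 * (1 - 47.81/100)
= 324.9036 g

324.9036 g


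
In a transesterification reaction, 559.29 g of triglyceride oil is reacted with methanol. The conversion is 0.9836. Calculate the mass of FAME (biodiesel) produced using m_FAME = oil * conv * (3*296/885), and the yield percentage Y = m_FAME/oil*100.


m_FAME = oil * conv * (3 * 296 / 885) = oil * conv * (888/885)
= 559.29 * 0.9836 * 888 / 885
= 551.9824 g
Y = m_FAME / oil * 100 = conv * (888/885) * 100
= 0.9836 * 888 / 885 * 100
= 98.69%

551.9824 g FAME; Y = 98.69%


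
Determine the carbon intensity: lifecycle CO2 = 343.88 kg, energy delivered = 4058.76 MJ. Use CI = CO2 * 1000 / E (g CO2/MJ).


CI = CO2 * 1000 / E
= 343.88 * 1000 / 4058.76
= 84.7254 g CO2/MJ

84.7254 g CO2/MJ


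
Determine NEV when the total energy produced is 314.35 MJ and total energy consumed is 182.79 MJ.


NEV = E_out - E_in
= 314.35 - 182.79
= 131.5600 MJ

131.5600 MJ


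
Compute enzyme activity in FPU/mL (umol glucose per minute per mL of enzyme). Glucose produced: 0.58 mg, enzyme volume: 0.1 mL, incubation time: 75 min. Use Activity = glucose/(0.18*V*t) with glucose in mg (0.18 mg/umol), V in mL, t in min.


Activity = glucose_mg / (0.18 mg/umol * V_mL * t_min)
= 0.58 / (0.18 * 0.1 * 75)
= 0.4296 FPU/mL

0.4296 FPU/mL


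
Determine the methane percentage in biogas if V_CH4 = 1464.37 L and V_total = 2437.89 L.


CH4% = V_CH4 / V_total * 100
= 1464.37 / 2437.89 * 100
= 60.0671%

60.0671%


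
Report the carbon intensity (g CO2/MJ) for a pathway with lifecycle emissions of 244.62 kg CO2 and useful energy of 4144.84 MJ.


CI = CO2 * 1000 / E
= 244.62 * 1000 / 4144.84
= 59.0180 g CO2/MJ

59.0180 g CO2/MJ


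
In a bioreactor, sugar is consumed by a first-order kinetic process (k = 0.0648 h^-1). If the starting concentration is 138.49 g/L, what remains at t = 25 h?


S = S0 * exp(-k * t)
S = 138.49 * exp(-0.0648 * 25)
S = 27.4070 g/L

27.4070 g/L


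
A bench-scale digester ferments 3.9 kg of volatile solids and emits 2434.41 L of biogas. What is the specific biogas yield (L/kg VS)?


Y = V / VS
= 2434.41 / 3.9
= 624.2077 L/kg VS

624.2077 L/kg VS


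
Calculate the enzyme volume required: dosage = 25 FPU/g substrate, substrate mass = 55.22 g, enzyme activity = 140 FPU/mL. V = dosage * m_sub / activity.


V = dosage * m_sub / activity
V = 25 * 55.22 / 140
V = 9.8607 mL

9.8607 mL


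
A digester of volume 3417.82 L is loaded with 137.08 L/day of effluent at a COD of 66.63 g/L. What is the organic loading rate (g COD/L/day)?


OLR = Q * S / V
= 137.08 * 66.63 / 3417.82
= 2.6724 g/L/day

2.6724 g/L/day


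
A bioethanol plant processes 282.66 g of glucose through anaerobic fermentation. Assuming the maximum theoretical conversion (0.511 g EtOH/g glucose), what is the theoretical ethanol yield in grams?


Theoretical ethanol yield: m_EtOH = 0.511 * m_glucose
m_EtOH = 0.511 * 282.66 = 144.4393 g

144.4393 g


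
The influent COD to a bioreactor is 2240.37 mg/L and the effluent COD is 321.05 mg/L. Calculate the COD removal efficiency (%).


eta = (COD_in - COD_out) / COD_in * 100
= (2240.37 - 321.05) / 2240.37 * 100
= 85.6698%

85.6698%


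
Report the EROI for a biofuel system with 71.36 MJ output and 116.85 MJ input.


EROI = E_out / E_in
= 71.36 / 116.85
= 0.6107

0.6107


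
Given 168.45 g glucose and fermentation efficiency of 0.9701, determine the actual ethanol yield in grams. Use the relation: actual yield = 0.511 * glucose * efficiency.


Actual ethanol: m = 0.511 * 168.45 * 0.9701
m = 83.5042 g

83.5042 g


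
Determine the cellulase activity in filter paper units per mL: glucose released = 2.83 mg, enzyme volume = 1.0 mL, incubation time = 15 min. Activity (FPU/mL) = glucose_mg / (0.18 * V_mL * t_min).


Activity = glucose_mg / (0.18 mg/umol * V_mL * t_min)
= 2.83 / (0.18 * 1.0 * 15)
= 1.0481 FPU/mL

1.0481 FPU/mL


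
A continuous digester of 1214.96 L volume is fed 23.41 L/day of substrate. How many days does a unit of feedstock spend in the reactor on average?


HRT = V / Q
= 1214.96 / 23.41
= 51.8992 days

51.8992 days


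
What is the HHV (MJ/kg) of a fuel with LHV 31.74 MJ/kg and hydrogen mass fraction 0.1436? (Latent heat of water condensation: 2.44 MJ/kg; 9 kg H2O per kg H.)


HHV = LHV + H_frac * 9 * 2.44
= 31.74 + 0.1436 * 9 * 2.44
= 34.8935 MJ/kg

34.8935 MJ/kg


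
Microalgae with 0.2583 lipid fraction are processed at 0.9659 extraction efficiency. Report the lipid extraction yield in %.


Y = lipid_content * extraction_eff * 100
= 0.2583 * 0.9659 * 100
= 24.9492%

24.9492%


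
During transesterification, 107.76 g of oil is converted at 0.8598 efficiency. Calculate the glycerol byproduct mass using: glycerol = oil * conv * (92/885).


glycerol = oil * conv * (92/885)
= 107.76 * 0.8598 * 92 / 885
= 9.6316 g

9.6316 g


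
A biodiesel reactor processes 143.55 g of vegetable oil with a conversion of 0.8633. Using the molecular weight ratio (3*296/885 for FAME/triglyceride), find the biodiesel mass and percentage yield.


m_FAME = oil * conv * (3 * 296 / 885) = oil * conv * (888/885)
= 143.55 * 0.8633 * 888 / 885
= 124.3468 g
Y = m_FAME / oil * 100 = conv * (888/885) * 100
= 0.8633 * 888 / 885 * 100
= 86.62%

124.3468 g FAME; Y = 86.62%


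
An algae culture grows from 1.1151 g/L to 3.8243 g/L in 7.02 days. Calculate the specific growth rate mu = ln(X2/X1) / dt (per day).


mu = ln(X2/X1) / dt
= ln(3.8243/1.1151) / 7.02
= 0.1756 per day

0.1756 per day


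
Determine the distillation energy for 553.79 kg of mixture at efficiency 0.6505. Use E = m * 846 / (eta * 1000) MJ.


E = m * 846 / (eta * 1000)
= 553.79 * 846 / (0.6505 * 1000)
= 720.2250 MJ

720.2250 MJ


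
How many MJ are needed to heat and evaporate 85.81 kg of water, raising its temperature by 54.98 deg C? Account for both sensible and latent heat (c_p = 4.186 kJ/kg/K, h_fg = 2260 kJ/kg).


E = m_water * (4.186 * dT + 2260) / 1000
= 85.81 * (4.186 * 54.98 + 2260) / 1000
= 213.6795 MJ

213.6795 MJ


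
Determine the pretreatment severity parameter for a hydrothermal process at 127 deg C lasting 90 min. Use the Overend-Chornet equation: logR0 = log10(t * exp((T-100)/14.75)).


logR0 = log10(t * exp((T - 100) / 14.75))
= log10(90 * exp((127 - 100) / 14.75))
= 2.7492

2.7492


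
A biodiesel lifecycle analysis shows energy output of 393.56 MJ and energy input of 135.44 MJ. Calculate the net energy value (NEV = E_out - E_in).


NEV = E_out - E_in
= 393.56 - 135.44
= 258.1200 MJ

258.1200 MJ


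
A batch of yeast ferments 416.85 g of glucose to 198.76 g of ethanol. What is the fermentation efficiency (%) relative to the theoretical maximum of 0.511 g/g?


Fermentation efficiency = (actual / (0.511 * glucose)) * 100
= (198.76 / (0.511 * 416.85)) * 100
= 93.3100%

93.3100%


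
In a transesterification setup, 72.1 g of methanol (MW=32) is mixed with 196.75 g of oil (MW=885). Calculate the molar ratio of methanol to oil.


Molar ratio = n_MeOH / n_oil = (MeOH/32) / (oil/885) = (MeOH * 885) / (32 * oil)
= (72.1 * 885) / (32 * 196.75)
= 10.1348

10.1348


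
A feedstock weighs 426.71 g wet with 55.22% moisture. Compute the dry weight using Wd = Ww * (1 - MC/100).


Wd = Ww * (1 - MC/100)
= 426.71 * (1 - 55.22/100)
= 191.0807 g

191.0807 g


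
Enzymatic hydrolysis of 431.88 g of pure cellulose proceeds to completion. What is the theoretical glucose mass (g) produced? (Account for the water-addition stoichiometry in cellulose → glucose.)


glucose = cellulose * 180/162
= 431.88 * 180/162
= 479.8667 g

479.8667 g


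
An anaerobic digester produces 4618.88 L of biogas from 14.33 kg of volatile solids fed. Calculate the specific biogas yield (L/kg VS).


Y = V / VS
= 4618.88 / 14.33
= 322.3224 L/kg VS

322.3224 L/kg VS


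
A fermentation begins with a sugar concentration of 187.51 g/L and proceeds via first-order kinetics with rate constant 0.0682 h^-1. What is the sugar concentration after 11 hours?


S = S0 * exp(-k * t)
S = 187.51 * exp(-0.0682 * 11)
S = 88.5557 g/L

88.5557 g/L


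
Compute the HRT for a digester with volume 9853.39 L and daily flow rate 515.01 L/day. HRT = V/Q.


HRT = V / Q
= 9853.39 / 515.01
= 19.1324 days

19.1324 days


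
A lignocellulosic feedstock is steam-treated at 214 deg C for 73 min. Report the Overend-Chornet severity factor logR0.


logR0 = log10(t * exp((T - 100) / 14.75))
= log10(73 * exp((214 - 100) / 14.75))
= 5.2199

5.2199


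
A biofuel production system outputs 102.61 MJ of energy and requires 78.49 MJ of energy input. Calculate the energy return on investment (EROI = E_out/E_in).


EROI = E_out / E_in
= 102.61 / 78.49
= 1.3073

1.3073


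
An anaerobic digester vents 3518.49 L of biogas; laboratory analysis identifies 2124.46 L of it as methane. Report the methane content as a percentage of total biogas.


CH4% = V_CH4 / V_total * 100
= 2124.46 / 3518.49 * 100
= 60.3799%

60.3799%


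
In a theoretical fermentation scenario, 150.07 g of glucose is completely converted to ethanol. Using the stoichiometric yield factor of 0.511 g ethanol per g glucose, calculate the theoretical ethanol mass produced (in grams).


Theoretical ethanol yield: m_EtOH = 0.511 * m_glucose
m_EtOH = 0.511 * 150.07 = 76.6858 g

76.6858 g


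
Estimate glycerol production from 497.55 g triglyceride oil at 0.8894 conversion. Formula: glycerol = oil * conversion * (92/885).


glycerol = oil * conv * (92/885)
= 497.55 * 0.8894 * 92 / 885
= 46.0022 g

46.0022 g


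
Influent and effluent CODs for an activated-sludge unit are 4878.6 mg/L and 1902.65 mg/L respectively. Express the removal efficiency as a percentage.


eta = (COD_in - COD_out) / COD_in * 100
= (4878.6 - 1902.65) / 4878.6 * 100
= 61.0001%

61.0001%


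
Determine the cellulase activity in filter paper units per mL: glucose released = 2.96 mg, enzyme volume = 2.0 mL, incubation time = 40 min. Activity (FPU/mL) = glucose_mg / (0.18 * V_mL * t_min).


Activity = glucose_mg / (0.18 mg/umol * V_mL * t_min)
= 2.96 / (0.18 * 2.0 * 40)
= 0.2056 FPU/mL

0.2056 FPU/mL


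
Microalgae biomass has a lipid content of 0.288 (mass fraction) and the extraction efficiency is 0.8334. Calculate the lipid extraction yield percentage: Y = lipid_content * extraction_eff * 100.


Y = lipid_content * extraction_eff * 100
= 0.288 * 0.8334 * 100
= 24.0019%

24.0019%


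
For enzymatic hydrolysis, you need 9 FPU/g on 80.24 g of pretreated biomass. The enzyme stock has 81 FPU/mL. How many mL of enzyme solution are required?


V = dosage * m_sub / activity
V = 9 * 80.24 / 81
V = 8.9156 mL

8.9156 mL


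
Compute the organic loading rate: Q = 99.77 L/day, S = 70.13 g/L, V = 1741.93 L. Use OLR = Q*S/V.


OLR = Q * S / V
= 99.77 * 70.13 / 1741.93
= 4.0167 g/L/day

4.0167 g/L/day


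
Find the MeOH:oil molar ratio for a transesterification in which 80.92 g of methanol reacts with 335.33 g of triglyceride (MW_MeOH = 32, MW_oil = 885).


Molar ratio = n_MeOH / n_oil = (MeOH/32) / (oil/885) = (MeOH * 885) / (32 * oil)
= (80.92 * 885) / (32 * 335.33)
= 6.6739

6.6739


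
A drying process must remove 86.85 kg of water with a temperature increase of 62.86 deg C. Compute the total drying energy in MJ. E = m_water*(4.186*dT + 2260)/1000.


E = m_water * (4.186 * dT + 2260) / 1000
= 86.85 * (4.186 * 62.86 + 2260) / 1000
= 219.1340 MJ

219.1340 MJ


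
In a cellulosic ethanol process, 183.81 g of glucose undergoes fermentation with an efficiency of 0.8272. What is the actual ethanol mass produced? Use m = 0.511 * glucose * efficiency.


Actual ethanol: m = 0.511 * 183.81 * 0.8272
m = 77.6963 g

77.6963 g


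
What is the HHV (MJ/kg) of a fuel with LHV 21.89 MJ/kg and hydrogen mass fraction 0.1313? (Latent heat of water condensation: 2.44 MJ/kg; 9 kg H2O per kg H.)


HHV = LHV + H_frac * 9 * 2.44
= 21.89 + 0.1313 * 9 * 2.44
= 24.7733 MJ/kg

24.7733 MJ/kg


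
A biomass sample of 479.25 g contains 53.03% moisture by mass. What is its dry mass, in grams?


Wd = Ww * (1 - MC/100)
= 479.25 * (1 - 53.03/100)
= 225.1037 g

225.1037 g


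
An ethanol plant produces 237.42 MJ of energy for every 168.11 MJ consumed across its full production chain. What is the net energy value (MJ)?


NEV = E_out - E_in
= 237.42 - 168.11
= 69.3100 MJ

69.3100 MJ


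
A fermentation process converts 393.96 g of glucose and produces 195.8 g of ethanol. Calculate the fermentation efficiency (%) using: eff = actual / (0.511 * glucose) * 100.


Fermentation efficiency = (actual / (0.511 * glucose)) * 100
= (195.8 / (0.511 * 393.96)) * 100
= 97.2612%

97.2612%


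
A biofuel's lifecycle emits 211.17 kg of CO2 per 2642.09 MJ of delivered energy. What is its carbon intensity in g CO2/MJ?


CI = CO2 * 1000 / E
= 211.17 * 1000 / 2642.09
= 79.9254 g CO2/MJ

79.9254 g CO2/MJ


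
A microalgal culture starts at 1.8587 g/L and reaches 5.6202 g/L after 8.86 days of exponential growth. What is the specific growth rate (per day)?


mu = ln(X2/X1) / dt
= ln(5.6202/1.8587) / 8.86
= 0.1249 per day

0.1249 per day


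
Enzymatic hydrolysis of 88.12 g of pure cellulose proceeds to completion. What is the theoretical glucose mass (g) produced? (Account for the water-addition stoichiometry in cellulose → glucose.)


glucose = cellulose * 180/162
= 88.12 * 180/162
= 97.9111 g

97.9111 g


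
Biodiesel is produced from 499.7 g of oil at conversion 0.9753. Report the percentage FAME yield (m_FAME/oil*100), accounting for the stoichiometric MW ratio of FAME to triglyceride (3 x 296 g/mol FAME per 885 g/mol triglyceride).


m_FAME = oil * conv * (3 * 296 / 885) = oil * conv * (888/885)
= 499.7 * 0.9753 * 888 / 885
= 489.0095 g
Y = m_FAME / oil * 100 = conv * (888/885) * 100
= 0.9753 * 888 / 885 * 100
= 97.86%

97.86%


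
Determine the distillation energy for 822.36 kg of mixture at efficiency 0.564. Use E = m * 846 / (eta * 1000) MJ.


E = m * 846 / (eta * 1000)
= 822.36 * 846 / (0.564 * 1000)
= 1233.5400 MJ

1233.5400 MJ


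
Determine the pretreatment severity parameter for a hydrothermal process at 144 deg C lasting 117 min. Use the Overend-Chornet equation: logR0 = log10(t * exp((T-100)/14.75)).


logR0 = log10(t * exp((T - 100) / 14.75))
= log10(117 * exp((144 - 100) / 14.75))
= 3.3637

3.3637


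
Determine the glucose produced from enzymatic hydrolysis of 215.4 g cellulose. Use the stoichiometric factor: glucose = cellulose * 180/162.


glucose = cellulose * 180/162
= 215.4 * 180/162
= 239.3333 g

239.3333 g


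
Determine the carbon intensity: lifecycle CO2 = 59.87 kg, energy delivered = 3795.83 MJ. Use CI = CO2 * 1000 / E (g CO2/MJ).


CI = CO2 * 1000 / E
= 59.87 * 1000 / 3795.83
= 15.7726 g CO2/MJ

15.7726 g CO2/MJ


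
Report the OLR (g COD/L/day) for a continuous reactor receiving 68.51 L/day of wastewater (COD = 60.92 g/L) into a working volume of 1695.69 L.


OLR = Q * S / V
= 68.51 * 60.92 / 1695.69
= 2.4613 g/L/day

2.4613 g/L/day


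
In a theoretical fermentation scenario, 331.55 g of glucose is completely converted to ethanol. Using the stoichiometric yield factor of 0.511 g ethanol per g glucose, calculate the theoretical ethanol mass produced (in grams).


Theoretical ethanol yield: m_EtOH = 0.511 * m_glucose
m_EtOH = 0.511 * 331.55 = 169.4221 g

169.4221 g


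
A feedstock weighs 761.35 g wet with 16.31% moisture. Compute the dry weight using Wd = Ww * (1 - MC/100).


Wd = Ww * (1 - MC/100)
= 761.35 * (1 - 16.31/100)
= 637.1738 g

637.1738 g


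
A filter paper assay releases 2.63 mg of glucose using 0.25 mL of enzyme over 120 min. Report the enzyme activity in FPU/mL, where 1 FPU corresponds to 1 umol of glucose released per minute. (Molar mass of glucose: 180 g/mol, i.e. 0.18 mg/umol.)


Activity = glucose_mg / (0.18 mg/umol * V_mL * t_min)
= 2.63 / (0.18 * 0.25 * 120)
= 0.4870 FPU/mL

0.4870 FPU/mL


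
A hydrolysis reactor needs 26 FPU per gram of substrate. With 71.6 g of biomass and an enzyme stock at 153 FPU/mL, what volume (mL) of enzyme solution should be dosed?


V = dosage * m_sub / activity
V = 26 * 71.6 / 153
V = 12.1673 mL

12.1673 mL


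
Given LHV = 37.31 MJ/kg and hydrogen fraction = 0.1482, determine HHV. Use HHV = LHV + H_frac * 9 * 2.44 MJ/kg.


HHV = LHV + H_frac * 9 * 2.44
= 37.31 + 0.1482 * 9 * 2.44
= 40.5645 MJ/kg

40.5645 MJ/kg


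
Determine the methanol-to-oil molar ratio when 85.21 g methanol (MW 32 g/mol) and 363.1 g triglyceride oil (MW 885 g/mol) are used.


Molar ratio = n_MeOH / n_oil = (MeOH/32) / (oil/885) = (MeOH * 885) / (32 * oil)
= (85.21 * 885) / (32 * 363.1)
= 6.4902

6.4902


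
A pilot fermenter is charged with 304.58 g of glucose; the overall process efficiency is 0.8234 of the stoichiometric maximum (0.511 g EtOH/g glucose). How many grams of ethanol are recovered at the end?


Actual ethanol: m = 0.511 * 304.58 * 0.8234
m = 128.1543 g

128.1543 g


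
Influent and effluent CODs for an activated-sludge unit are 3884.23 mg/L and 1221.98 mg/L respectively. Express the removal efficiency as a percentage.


eta = (COD_in - COD_out) / COD_in * 100
= (3884.23 - 1221.98) / 3884.23 * 100
= 68.5400%

68.5400%


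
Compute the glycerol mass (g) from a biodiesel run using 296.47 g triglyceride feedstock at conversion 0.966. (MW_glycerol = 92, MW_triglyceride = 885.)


glycerol = oil * conv * (92/885)
= 296.47 * 0.966 * 92 / 885
= 29.7716 g

29.7716 g


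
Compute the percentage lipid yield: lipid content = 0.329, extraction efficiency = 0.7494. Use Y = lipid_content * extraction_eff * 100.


Y = lipid_content * extraction_eff * 100
= 0.329 * 0.7494 * 100
= 24.6553%

24.6553%


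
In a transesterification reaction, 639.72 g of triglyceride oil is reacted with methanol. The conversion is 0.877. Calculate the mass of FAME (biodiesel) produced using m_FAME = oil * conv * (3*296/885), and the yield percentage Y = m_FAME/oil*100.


m_FAME = oil * conv * (3 * 296 / 885) = oil * conv * (888/885)
= 639.72 * 0.877 * 888 / 885
= 562.9363 g
Y = m_FAME / oil * 100 = conv * (888/885) * 100
= 0.877 * 888 / 885 * 100
= 88.00%

562.9363 g FAME; Y = 88.00%


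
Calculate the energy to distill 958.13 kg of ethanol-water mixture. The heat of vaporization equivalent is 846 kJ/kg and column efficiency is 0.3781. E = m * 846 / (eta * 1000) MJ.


E = m * 846 / (eta * 1000)
= 958.13 * 846 / (0.3781 * 1000)
= 2143.8190 MJ

2143.8190 MJ


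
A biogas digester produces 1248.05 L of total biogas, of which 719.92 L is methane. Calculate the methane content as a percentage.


CH4% = V_CH4 / V_total * 100
= 719.92 / 1248.05 * 100
= 57.6836%

57.6836%


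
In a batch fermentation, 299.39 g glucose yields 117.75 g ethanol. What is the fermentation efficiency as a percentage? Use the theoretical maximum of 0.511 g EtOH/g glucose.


Fermentation efficiency = (actual / (0.511 * glucose)) * 100
= (117.75 / (0.511 * 299.39)) * 100
= 76.9667%

76.9667%


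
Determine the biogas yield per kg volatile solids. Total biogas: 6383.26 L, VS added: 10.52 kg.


Y = V / VS
= 6383.26 / 10.52
= 606.7738 L/kg VS

606.7738 L/kg VS


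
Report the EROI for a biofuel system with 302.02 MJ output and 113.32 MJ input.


EROI = E_out / E_in
= 302.02 / 113.32
= 2.6652

2.6652


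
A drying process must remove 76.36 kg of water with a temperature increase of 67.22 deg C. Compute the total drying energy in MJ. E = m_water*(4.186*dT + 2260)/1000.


E = m_water * (4.186 * dT + 2260) / 1000
= 76.36 * (4.186 * 67.22 + 2260) / 1000
= 194.0600 MJ

194.0600 MJ


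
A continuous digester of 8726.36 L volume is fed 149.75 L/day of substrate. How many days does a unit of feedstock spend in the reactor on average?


HRT = V / Q
= 8726.36 / 149.75
= 58.2729 days

58.2729 days


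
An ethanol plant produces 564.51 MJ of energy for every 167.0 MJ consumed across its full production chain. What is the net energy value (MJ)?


NEV = E_out - E_in
= 564.51 - 167.0
= 397.5100 MJ

397.5100 MJ


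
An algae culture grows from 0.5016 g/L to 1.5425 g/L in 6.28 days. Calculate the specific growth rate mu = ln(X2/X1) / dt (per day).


mu = ln(X2/X1) / dt
= ln(1.5425/0.5016) / 6.28
= 0.1789 per day

0.1789 per day


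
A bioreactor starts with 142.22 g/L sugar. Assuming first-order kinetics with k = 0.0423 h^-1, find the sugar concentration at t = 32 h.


S = S0 * exp(-k * t)
S = 142.22 * exp(-0.0423 * 32)
S = 36.7367 g/L

36.7367 g/L


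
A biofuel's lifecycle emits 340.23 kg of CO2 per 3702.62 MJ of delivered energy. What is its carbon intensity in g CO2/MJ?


CI = CO2 * 1000 / E
= 340.23 * 1000 / 3702.62
= 91.8890 g CO2/MJ

91.8890 g CO2/MJ


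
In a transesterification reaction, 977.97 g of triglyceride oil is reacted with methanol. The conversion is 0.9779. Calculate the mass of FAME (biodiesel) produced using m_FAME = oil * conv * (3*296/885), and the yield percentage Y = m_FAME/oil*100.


m_FAME = oil * conv * (3 * 296 / 885) = oil * conv * (888/885)
= 977.97 * 0.9779 * 888 / 885
= 959.5988 g
Y = m_FAME / oil * 100 = conv * (888/885) * 100
= 0.9779 * 888 / 885 * 100
= 98.12%

959.5988 g FAME; Y = 98.12%


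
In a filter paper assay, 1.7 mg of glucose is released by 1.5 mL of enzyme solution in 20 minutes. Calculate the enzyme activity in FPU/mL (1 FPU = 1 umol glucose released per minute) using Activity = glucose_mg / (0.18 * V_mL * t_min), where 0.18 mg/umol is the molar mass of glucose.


Activity = glucose_mg / (0.18 mg/umol * V_mL * t_min)
= 1.7 / (0.18 * 1.5 * 20)
= 0.3148 FPU/mL

0.3148 FPU/mL


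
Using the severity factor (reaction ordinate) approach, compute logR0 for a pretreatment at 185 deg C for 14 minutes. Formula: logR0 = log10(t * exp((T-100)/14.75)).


logR0 = log10(t * exp((T - 100) / 14.75))
= log10(14 * exp((185 - 100) / 14.75))
= 3.6488

3.6488


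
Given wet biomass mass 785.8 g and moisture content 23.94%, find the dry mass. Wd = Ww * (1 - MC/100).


Wd = Ww * (1 - MC/100)
= 785.8 * (1 - 23.94/100)
= 597.6795 g

597.6795 g


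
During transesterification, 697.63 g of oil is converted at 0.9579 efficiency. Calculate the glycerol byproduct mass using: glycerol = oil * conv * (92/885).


glycerol = oil * conv * (92/885)
= 697.63 * 0.9579 * 92 / 885
= 69.4688 g

69.4688 g


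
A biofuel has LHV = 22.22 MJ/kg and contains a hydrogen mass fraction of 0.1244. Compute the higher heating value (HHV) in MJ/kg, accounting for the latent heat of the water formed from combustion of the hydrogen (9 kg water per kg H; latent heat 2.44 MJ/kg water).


HHV = LHV + H_frac * 9 * 2.44
= 22.22 + 0.1244 * 9 * 2.44
= 24.9518 MJ/kg

24.9518 MJ/kg


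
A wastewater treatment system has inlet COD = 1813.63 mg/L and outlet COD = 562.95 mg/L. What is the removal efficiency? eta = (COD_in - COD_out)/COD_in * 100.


eta = (COD_in - COD_out) / COD_in * 100
= (1813.63 - 562.95) / 1813.63 * 100
= 68.9600%

68.9600%


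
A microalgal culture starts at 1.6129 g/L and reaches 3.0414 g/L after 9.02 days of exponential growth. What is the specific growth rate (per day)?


mu = ln(X2/X1) / dt
= ln(3.0414/1.6129) / 9.02
= 0.0703 per day

0.0703 per day


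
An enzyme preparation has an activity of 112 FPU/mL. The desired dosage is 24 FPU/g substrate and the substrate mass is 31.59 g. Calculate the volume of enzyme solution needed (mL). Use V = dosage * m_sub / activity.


V = dosage * m_sub / activity
V = 24 * 31.59 / 112
V = 6.7693 mL

6.7693 mL


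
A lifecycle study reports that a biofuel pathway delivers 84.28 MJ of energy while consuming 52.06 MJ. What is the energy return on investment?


EROI = E_out / E_in
= 84.28 / 52.06
= 1.6189

1.6189


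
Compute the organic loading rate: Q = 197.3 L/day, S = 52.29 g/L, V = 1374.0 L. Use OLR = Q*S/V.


OLR = Q * S / V
= 197.3 * 52.29 / 1374.0
= 7.5086 g/L/day

7.5086 g/L/day


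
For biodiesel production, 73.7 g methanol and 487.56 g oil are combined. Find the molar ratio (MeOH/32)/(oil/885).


Molar ratio = n_MeOH / n_oil = (MeOH/32) / (oil/885) = (MeOH * 885) / (32 * oil)
= (73.7 * 885) / (32 * 487.56)
= 4.1805

4.1805


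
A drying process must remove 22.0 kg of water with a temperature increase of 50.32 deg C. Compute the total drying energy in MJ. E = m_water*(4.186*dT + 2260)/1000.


E = m_water * (4.186 * dT + 2260) / 1000
= 22.0 * (4.186 * 50.32 + 2260) / 1000
= 54.3541 MJ

54.3541 MJ


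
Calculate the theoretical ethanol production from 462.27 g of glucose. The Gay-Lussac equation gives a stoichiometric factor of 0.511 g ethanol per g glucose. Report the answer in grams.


Theoretical ethanol yield: m_EtOH = 0.511 * m_glucose
m_EtOH = 0.511 * 462.27 = 236.2200 g

236.2200 g


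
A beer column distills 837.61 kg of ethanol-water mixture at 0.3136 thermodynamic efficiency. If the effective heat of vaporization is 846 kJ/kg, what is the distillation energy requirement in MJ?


E = m * 846 / (eta * 1000)
= 837.61 * 846 / (0.3136 * 1000)
= 2259.6239 MJ

2259.6239 MJ


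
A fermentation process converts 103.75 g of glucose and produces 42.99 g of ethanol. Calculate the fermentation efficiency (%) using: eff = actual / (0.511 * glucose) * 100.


Fermentation efficiency = (actual / (0.511 * glucose)) * 100
= (42.99 / (0.511 * 103.75)) * 100
= 81.0883%

81.0883%


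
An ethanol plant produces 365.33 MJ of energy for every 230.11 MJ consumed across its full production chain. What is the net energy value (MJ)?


NEV = E_out - E_in
= 365.33 - 230.11
= 135.2200 MJ

135.2200 MJ


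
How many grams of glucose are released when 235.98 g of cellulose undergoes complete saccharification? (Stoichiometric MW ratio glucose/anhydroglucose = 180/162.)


glucose = cellulose * 180/162
= 235.98 * 180/162
= 262.2000 g

262.2000 g


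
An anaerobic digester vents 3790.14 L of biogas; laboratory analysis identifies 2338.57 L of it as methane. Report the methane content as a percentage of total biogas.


CH4% = V_CH4 / V_total * 100
= 2338.57 / 3790.14 * 100
= 61.7014%

61.7014%


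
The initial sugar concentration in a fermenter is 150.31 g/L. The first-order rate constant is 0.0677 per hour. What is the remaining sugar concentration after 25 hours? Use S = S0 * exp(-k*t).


S = S0 * exp(-k * t)
S = 150.31 * exp(-0.0677 * 25)
S = 27.6659 g/L

27.6659 g/L


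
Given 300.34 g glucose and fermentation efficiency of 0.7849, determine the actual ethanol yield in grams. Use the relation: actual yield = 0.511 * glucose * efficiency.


Actual ethanol: m = 0.511 * 300.34 * 0.7849
m = 120.4615 g

120.4615 g


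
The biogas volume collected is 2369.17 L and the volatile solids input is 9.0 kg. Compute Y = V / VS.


Y = V / VS
= 2369.17 / 9.0
= 263.2411 L/kg VS

263.2411 L/kg VS


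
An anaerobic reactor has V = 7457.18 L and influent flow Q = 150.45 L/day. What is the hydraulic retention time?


HRT = V / Q
= 7457.18 / 150.45
= 49.5658 days

49.5658 days


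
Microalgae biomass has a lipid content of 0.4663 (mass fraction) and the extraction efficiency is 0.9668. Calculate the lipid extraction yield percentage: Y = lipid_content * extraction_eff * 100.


Y = lipid_content * extraction_eff * 100
= 0.4663 * 0.9668 * 100
= 45.0819%

45.0819%


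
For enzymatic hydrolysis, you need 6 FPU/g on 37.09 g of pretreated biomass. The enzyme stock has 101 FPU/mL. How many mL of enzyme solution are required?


V = dosage * m_sub / activity
V = 6 * 37.09 / 101
V = 2.2034 mL

2.2034 mL


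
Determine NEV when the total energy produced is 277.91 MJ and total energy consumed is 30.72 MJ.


NEV = E_out - E_in
= 277.91 - 30.72
= 247.1900 MJ

247.1900 MJ


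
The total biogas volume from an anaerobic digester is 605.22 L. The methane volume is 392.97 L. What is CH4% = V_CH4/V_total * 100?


CH4% = V_CH4 / V_total * 100
= 392.97 / 605.22 * 100
= 64.9301%

64.9301%


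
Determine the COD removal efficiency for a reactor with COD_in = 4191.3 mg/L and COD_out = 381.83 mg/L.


eta = (COD_in - COD_out) / COD_in * 100
= (4191.3 - 381.83) / 4191.3 * 100
= 90.8899%

90.8899%


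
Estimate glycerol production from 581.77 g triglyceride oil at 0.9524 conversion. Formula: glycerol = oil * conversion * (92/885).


glycerol = oil * conv * (92/885)
= 581.77 * 0.9524 * 92 / 885
= 57.5990 g

57.5990 g


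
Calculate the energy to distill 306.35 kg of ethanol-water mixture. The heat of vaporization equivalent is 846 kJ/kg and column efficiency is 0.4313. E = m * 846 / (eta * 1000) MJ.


E = m * 846 / (eta * 1000)
= 306.35 * 846 / (0.4313 * 1000)
= 600.9091 MJ

600.9091 MJ


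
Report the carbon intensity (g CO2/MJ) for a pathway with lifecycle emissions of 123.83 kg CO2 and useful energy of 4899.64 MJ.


CI = CO2 * 1000 / E
= 123.83 * 1000 / 4899.64
= 25.2733 g CO2/MJ

25.2733 g CO2/MJ


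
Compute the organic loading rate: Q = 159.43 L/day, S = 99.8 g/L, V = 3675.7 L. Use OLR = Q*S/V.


OLR = Q * S / V
= 159.43 * 99.8 / 3675.7
= 4.3287 g/L/day

4.3287 g/L/day


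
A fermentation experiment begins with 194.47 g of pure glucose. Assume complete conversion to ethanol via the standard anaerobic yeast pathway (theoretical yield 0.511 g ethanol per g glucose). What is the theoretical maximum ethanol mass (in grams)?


Theoretical ethanol yield: m_EtOH = 0.511 * m_glucose
m_EtOH = 0.511 * 194.47 = 99.3742 g

99.3742 g


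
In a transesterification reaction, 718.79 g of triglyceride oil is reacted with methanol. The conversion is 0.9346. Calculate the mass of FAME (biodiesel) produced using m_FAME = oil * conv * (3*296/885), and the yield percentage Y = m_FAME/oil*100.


m_FAME = oil * conv * (3 * 296 / 885) = oil * conv * (888/885)
= 718.79 * 0.9346 * 888 / 885
= 674.0584 g
Y = m_FAME / oil * 100 = conv * (888/885) * 100
= 0.9346 * 888 / 885 * 100
= 93.78%

674.0584 g FAME; Y = 93.78%


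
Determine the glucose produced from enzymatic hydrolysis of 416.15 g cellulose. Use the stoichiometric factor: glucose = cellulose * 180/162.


glucose = cellulose * 180/162
= 416.15 * 180/162
= 462.3889 g

462.3889 g


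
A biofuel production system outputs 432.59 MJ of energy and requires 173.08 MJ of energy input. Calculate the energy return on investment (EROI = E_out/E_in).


EROI = E_out / E_in
= 432.59 / 173.08
= 2.4994

2.4994


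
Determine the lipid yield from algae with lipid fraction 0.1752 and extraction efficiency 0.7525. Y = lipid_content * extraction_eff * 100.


Y = lipid_content * extraction_eff * 100
= 0.1752 * 0.7525 * 100
= 13.1838%

13.1838%


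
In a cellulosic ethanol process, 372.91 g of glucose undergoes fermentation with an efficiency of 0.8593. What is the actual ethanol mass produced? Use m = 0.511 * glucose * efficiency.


Actual ethanol: m = 0.511 * 372.91 * 0.8593
m = 163.7456 g

163.7456 g


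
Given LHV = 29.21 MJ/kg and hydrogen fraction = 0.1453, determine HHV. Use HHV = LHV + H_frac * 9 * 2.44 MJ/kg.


HHV = LHV + H_frac * 9 * 2.44
= 29.21 + 0.1453 * 9 * 2.44
= 32.4008 MJ/kg

32.4008 MJ/kg


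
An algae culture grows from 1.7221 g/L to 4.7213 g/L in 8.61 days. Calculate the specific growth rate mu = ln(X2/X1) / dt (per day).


mu = ln(X2/X1) / dt
= ln(4.7213/1.7221) / 8.61
= 0.1171 per day

0.1171 per day


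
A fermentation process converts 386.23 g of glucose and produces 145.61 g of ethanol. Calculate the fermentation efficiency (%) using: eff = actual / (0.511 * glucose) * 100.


Fermentation efficiency = (actual / (0.511 * glucose)) * 100
= (145.61 / (0.511 * 386.23)) * 100
= 73.7776%

73.7776%


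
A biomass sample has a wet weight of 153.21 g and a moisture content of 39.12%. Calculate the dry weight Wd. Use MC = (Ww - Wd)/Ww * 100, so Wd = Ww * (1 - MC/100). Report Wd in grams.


Wd = Ww * (1 - MC/100)
= 153.21 * (1 - 39.12/100)
= 93.2742 g

93.2742 g


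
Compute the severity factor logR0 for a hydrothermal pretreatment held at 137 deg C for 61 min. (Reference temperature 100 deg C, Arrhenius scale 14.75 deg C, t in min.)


logR0 = log10(t * exp((T - 100) / 14.75))
= log10(61 * exp((137 - 100) / 14.75))
= 2.8747

2.8747


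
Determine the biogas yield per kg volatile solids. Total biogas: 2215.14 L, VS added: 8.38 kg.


Y = V / VS
= 2215.14 / 8.38
= 264.3365 L/kg VS

264.3365 L/kg VS


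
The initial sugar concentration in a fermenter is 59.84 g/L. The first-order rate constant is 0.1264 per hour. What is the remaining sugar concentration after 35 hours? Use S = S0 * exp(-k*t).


S = S0 * exp(-k * t)
S = 59.84 * exp(-0.1264 * 35)
S = 0.7173 g/L

0.7173 g/L


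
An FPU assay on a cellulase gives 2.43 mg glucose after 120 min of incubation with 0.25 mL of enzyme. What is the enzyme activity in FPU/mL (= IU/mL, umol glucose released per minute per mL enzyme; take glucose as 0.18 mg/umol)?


Activity = glucose_mg / (0.18 mg/umol * V_mL * t_min)
= 2.43 / (0.18 * 0.25 * 120)
= 0.4500 FPU/mL

0.4500 FPU/mL


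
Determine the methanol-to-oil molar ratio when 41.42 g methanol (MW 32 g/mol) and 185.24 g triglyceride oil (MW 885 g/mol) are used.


Molar ratio = n_MeOH / n_oil = (MeOH/32) / (oil/885) = (MeOH * 885) / (32 * oil)
= (41.42 * 885) / (32 * 185.24)
= 6.1840

6.1840


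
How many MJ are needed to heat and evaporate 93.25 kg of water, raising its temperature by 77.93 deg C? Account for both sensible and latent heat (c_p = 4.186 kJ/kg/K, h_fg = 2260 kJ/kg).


E = m_water * (4.186 * dT + 2260) / 1000
= 93.25 * (4.186 * 77.93 + 2260) / 1000
= 241.1645 MJ

241.1645 MJ


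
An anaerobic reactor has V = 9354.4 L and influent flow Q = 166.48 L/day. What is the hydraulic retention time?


HRT = V / Q
= 9354.4 / 166.48
= 56.1893 days

56.1893 days


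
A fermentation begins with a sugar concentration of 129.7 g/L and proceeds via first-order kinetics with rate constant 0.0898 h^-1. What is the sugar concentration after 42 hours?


S = S0 * exp(-k * t)
S = 129.7 * exp(-0.0898 * 42)
S = 2.9851 g/L

2.9851 g/L


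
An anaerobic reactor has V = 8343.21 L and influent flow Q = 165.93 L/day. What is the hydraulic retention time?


HRT = V / Q
= 8343.21 / 165.93
= 50.2815 days

50.2815 days


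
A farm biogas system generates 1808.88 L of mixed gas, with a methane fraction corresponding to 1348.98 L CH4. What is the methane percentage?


CH4% = V_CH4 / V_total * 100
= 1348.98 / 1808.88 * 100
= 74.5754%

74.5754%


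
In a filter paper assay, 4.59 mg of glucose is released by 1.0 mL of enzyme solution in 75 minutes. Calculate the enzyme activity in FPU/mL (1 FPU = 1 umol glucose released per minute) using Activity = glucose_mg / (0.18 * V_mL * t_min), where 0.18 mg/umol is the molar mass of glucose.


Activity = glucose_mg / (0.18 mg/umol * V_mL * t_min)
= 4.59 / (0.18 * 1.0 * 75)
= 0.3400 FPU/mL

0.3400 FPU/mL


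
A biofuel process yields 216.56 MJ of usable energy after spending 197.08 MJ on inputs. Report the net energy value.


NEV = E_out - E_in
= 216.56 - 197.08
= 19.4800 MJ

19.4800 MJ


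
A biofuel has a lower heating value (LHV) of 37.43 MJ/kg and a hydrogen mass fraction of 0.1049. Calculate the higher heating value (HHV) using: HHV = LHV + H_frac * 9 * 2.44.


HHV = LHV + H_frac * 9 * 2.44
= 37.43 + 0.1049 * 9 * 2.44
= 39.7336 MJ/kg

39.7336 MJ/kg


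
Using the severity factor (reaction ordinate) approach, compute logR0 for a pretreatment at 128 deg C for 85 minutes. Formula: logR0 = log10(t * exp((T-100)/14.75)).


logR0 = log10(t * exp((T - 100) / 14.75))
= log10(85 * exp((128 - 100) / 14.75))
= 2.7538

2.7538


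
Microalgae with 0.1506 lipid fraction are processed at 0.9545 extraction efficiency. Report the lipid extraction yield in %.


Y = lipid_content * extraction_eff * 100
= 0.1506 * 0.9545 * 100
= 14.3748%

14.3748%


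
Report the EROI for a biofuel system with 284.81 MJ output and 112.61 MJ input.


EROI = E_out / E_in
= 284.81 / 112.61
= 2.5292

2.5292


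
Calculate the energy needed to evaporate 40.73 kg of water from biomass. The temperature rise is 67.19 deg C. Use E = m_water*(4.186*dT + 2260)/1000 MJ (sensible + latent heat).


E = m_water * (4.186 * dT + 2260) / 1000
= 40.73 * (4.186 * 67.19 + 2260) / 1000
= 103.5054 MJ

103.5054 MJ


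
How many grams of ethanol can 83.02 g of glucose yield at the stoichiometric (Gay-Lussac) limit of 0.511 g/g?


Theoretical ethanol yield: m_EtOH = 0.511 * m_glucose
m_EtOH = 0.511 * 83.02 = 42.4232 g

42.4232 g


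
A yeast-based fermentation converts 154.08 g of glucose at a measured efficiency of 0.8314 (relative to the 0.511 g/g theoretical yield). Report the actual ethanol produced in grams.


Actual ethanol: m = 0.511 * 154.08 * 0.8314
m = 65.4602 g

65.4602 g


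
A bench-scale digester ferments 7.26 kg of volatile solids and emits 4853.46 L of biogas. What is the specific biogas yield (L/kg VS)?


Y = V / VS
= 4853.46 / 7.26
= 668.5207 L/kg VS

668.5207 L/kg VS


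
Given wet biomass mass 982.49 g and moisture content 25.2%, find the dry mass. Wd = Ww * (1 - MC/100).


Wd = Ww * (1 - MC/100)
= 982.49 * (1 - 25.2/100)
= 734.9025 g

734.9025 g


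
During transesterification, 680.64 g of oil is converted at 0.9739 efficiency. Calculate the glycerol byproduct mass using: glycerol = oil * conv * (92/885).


glycerol = oil * conv * (92/885)
= 680.64 * 0.9739 * 92 / 885
= 68.9091 g

68.9091 g


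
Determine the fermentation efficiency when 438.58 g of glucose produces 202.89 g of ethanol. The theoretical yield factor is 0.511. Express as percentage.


Fermentation efficiency = (actual / (0.511 * glucose)) * 100
= (202.89 / (0.511 * 438.58)) * 100
= 90.5297%

90.5297%


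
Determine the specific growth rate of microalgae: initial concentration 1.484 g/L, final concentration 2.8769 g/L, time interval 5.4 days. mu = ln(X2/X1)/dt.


mu = ln(X2/X1) / dt
= ln(2.8769/1.484) / 5.4
= 0.1226 per day

0.1226 per day


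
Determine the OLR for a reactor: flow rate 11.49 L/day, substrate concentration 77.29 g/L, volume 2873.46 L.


OLR = Q * S / V
= 11.49 * 77.29 / 2873.46
= 0.3091 g/L/day

0.3091 g/L/day


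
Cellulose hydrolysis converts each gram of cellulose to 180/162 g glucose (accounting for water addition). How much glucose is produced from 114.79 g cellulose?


glucose = cellulose * 180/162
= 114.79 * 180/162
= 127.5444 g

127.5444 g


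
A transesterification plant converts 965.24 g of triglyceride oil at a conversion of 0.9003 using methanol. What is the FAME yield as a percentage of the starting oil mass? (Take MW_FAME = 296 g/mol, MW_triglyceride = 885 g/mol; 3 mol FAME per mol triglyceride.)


m_FAME = oil * conv * (3 * 296 / 885) = oil * conv * (888/885)
= 965.24 * 0.9003 * 888 / 885
= 871.9514 g
Y = m_FAME / oil * 100 = conv * (888/885) * 100
= 0.9003 * 888 / 885 * 100
= 90.34%

90.34%


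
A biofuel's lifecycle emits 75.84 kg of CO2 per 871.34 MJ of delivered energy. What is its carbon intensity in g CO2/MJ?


CI = CO2 * 1000 / E
= 75.84 * 1000 / 871.34
= 87.0384 g CO2/MJ

87.0384 g CO2/MJ


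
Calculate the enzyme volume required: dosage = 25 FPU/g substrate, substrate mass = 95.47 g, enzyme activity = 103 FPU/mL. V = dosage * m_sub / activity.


V = dosage * m_sub / activity
V = 25 * 95.47 / 103
V = 23.1723 mL

23.1723 mL


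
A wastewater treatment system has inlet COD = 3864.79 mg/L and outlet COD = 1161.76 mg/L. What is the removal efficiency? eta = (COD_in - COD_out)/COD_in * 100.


eta = (COD_in - COD_out) / COD_in * 100
= (3864.79 - 1161.76) / 3864.79 * 100
= 69.9399%

69.9399%


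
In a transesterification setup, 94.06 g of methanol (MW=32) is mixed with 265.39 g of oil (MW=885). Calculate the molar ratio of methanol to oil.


Molar ratio = n_MeOH / n_oil = (MeOH/32) / (oil/885) = (MeOH * 885) / (32 * oil)
= (94.06 * 885) / (32 * 265.39)
= 9.8020

9.8020
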